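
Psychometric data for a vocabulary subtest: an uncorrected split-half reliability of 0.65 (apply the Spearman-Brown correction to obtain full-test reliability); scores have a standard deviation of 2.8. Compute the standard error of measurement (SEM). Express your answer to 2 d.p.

Spearman-Brown: r = 2(0.65) / (1 + 0.65) = 1.300 / 1.650 ≃ 0.788
The standard error of measurement is 2.800*√(1 − 0.788) ≃ 2.800*0.461 ≃ 1.290.

1.29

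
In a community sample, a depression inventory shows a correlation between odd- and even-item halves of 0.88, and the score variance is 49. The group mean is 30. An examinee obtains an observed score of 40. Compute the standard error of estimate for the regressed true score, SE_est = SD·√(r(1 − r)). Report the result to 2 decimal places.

1.71

SD = √49 ≈ 7.000
Full-length reliability (Spearman-Brown) = 2(0.88)/(1+0.88) ≈ 0.936
SE_est = 7.000·√[r(1 − r)] ≈ 1.711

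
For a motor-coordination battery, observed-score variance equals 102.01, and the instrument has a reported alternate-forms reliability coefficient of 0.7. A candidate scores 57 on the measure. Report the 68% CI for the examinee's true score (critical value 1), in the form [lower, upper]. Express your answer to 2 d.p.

SD = √102.01 = 10.100
SEM = 10.100 · √(1 − 0.700) = 10.100 · √0.300 ≈ 10.100 · 0.548 ≈ 5.532
Half-width = 1·5.532 ≈ 5.532
Interval: (51.468, 62.532)

[51.47, 62.53]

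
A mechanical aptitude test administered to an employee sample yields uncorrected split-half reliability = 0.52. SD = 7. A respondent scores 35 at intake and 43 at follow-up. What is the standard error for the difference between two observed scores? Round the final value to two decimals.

Spearman-Brown: r = 2(0.52) / (1 + 0.52) = 1.040 / 1.520 ≃ 0.684
SEM = 7.000*√(1 − 0.684) ≃ 3.934
Standard error of the difference = 3.934·√2 ≃ 5.563

5.56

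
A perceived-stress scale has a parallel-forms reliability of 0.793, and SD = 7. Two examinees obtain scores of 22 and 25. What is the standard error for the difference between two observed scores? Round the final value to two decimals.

The standard error of measurement is 7.000*√(1 − 0.793) ≈ 7.000*0.455 ≈ 3.185.
SE_diff = SEM * √2 ≈ 3.185 * 1.414 ≈ 4.504

4.50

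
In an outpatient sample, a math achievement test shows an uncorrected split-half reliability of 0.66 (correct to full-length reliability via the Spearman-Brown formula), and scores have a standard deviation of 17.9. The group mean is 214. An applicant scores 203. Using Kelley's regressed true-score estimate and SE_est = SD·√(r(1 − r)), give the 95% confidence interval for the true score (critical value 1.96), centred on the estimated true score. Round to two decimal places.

[191.09, 219.41]

r_full = 2·0.66 / (1 + 0.66) ≈ 0.7952
T̂ = 0.7952(203) + 0.2048(214) ≈ 205.2530
SE_est = SD * √(r(1 − r)) = 17.9000 * √0.1629 ≈ 17.9000 * 0.4036 ≈ 7.2239
95% CI: 205.2530 ± 14.1588 ≈ (191.0942, 219.4118)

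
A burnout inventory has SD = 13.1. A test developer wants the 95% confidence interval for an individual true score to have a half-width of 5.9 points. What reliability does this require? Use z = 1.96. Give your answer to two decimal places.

SEM needed = half-width / z = 5.9/1.96 ≈ 3.0102
r = 1 − (3.0102/13.1)² ≈ 1 − 0.0528 ≈ 0.9472

0.95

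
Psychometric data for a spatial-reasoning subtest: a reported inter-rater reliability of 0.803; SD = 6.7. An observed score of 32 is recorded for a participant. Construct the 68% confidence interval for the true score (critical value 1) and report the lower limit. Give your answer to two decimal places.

SEM = 6.700*√(1 − 0.803) ≈ 2.974
1 * SEM ≈ 2.974
Lower bound: 32 − 2.974 = 29.026

29.03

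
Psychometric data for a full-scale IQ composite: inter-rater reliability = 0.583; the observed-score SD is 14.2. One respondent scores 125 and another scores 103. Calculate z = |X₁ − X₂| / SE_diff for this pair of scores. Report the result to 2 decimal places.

The standard error of measurement is 14.200*√(1 − 0.583) ≈ 14.200*0.646 ≈ 9.170.
Standard error of the difference = 9.170·√2 ≈ 12.968
z = |125 − 103| / 12.968 = 22 / 12.968 ≈ 1.696

1.70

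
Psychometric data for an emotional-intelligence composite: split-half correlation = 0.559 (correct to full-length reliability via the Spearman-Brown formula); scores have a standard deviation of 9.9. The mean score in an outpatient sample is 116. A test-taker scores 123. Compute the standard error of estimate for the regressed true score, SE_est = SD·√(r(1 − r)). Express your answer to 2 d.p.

4.46

Spearman-Brown: r = 2(0.559) / (1 + 0.559) = 1.1180 / 1.5590 ≈ 0.7171
SE_est = 9.9000·√[r(1 − r)] ≈ 4.4589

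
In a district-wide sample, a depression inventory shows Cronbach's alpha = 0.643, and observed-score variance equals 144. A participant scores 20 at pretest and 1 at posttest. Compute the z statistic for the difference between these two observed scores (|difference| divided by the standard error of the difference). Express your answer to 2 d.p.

1.87

SD = √144 = 12.0000
The standard error of measurement is 12.0000·√(1 − 0.6430) ≈ 12.0000·0.5975 ≈ 7.1699.
Standard error of the difference = 7.1699·√2 ≈ 10.1398
z = 19 / 10.1398 ≈ 1.8738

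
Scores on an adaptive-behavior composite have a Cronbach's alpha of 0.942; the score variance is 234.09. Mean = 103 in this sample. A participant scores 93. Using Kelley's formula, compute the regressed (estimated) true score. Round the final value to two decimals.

93.58

T̂ = 0.94200(93) + 0.05800(103) ≃ 93.58000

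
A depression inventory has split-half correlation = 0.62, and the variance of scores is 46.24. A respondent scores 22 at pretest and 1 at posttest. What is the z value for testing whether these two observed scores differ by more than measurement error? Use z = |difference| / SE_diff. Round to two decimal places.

SD = √46.24 ≃ 6.80000
r_full = 2·0.62 / (1 + 0.62) ≃ 0.76543
SEM = 6.80000 * √(1 − 0.76543) = 6.80000 * √0.23457 ≃ 6.80000 * 0.48432 ≃ 3.29339
Standard error of the difference = 3.29339·√2 ≃ 4.65756
z = |22 − 1| / 4.65756 = 21 / 4.65756 ≃ 4.50880

4.51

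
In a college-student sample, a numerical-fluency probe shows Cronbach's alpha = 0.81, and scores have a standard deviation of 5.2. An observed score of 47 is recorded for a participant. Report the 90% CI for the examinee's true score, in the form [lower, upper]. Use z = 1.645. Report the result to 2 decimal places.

The standard error of measurement is 5.200×√(1 − 0.810) ≃ 5.200×0.436 ≃ 2.267.
Margin = 1.645 × 2.267 ≃ 3.729
CI = 47 ± 3.729 → [43.271, 50.729]

[43.27, 50.73]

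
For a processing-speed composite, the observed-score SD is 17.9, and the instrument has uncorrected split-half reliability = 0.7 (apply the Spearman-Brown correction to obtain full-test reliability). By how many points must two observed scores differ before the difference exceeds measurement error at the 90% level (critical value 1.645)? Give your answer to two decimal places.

17.49

Spearman-Brown: r = 2(0.7) / (1 + 0.7) = 1.4000 / 1.7000 ≃ 0.8235
The standard error of measurement is 17.9000×√(1 − 0.8235) ≃ 17.9000×0.4201 ≃ 7.5195.
SE_diff = SEM × √2 ≃ 7.5195 × 1.4142 ≃ 10.6342
Minimum reliable difference = 1.645 × SE_diff ≃ 1.645 × 10.6342 ≃ 17.4932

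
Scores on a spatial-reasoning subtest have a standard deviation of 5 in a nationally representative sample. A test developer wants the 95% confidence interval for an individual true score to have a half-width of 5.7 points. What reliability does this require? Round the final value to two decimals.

0.66

Required SEM = 5.7 / 1.96 ≃ 2.90816
r = 1 − (SEM / SD)² = 1 − (2.90816 / 5)² ≃ 1 − 0.33830 ≃ 0.66170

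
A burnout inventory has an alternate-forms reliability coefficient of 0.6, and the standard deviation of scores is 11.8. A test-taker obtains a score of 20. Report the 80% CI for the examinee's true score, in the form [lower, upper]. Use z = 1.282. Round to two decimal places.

[10.43, 29.57]

SEM = 11.800 * √(1 − 0.600) = 11.800 * √0.400 ≃ 11.800 * 0.632 ≃ 7.463
1.282 * SEM ≃ 9.568
CI = 20 ± 9.568 → [10.432, 29.568]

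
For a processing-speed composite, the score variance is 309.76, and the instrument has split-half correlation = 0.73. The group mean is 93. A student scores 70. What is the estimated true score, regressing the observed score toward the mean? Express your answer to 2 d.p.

Full-length reliability (Spearman-Brown) = 2(0.73)/(1+0.73) ≃ 0.844
T̂ = r·X + (1 − r)·M = 0.844·70 + 0.156·93 ≃ 59.075 + 14.514 ≃ 73.590

73.59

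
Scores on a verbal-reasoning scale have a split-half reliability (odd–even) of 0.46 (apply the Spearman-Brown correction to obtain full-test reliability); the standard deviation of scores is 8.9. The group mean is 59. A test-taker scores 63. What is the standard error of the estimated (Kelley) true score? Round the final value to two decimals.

r_full = 2·0.46 / (1 + 0.46) ≃ 0.630
SE_est = SD · √(r(1 − r)) = 8.900 · √0.233 ≃ 8.900 · 0.483 ≃ 4.297

4.30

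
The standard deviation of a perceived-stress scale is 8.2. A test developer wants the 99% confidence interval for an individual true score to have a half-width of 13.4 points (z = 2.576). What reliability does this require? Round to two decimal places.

SEM needed = half-width / z = 13.4/2.576 ≃ 5.20186
r = 1 − (5.20186/8.2)² ≃ 1 − 0.40243 ≃ 0.59757

0.60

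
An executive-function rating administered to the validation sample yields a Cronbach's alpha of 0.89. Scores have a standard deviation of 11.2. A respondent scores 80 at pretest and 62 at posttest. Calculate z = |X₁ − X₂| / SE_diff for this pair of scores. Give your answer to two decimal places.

SEM = 11.2000×√(1 − 0.8900) ≈ 3.7146
Standard error of the difference = 3.7146·√2 ≈ 5.2533
z = |80 − 62| / 5.2533 = 18 / 5.2533 ≈ 3.4264

3.43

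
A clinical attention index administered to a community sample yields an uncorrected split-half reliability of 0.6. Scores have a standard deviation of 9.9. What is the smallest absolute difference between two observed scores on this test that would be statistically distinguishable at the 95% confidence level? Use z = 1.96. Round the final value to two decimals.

13.72

Spearman-Brown: r = 2(0.6) / (1 + 0.6) = 1.200 / 1.600 ≃ 0.750
SEM = 9.900 * √(1 − 0.750) = 9.900 * √0.250 ≃ 9.900 * 0.500 ≃ 4.950
SE_diff = SEM * √2 ≃ 4.950 * 1.414 ≃ 7.000
Minimum reliable difference = 1.96 * SE_diff ≃ 1.96 * 7.000 ≃ 13.721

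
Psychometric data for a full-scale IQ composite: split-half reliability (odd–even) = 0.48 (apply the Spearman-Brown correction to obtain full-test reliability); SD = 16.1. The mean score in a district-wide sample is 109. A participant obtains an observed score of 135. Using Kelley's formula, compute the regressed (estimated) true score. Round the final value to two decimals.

125.86

r_full = 2·0.48 / (1 + 0.48) ≈ 0.6486
T̂ = 0.6486(135) + 0.3514(109) ≈ 125.8649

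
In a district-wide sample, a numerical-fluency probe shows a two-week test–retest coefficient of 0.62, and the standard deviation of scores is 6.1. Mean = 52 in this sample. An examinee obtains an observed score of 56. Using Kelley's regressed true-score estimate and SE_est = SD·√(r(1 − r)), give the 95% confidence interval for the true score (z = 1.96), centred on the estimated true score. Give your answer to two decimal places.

T̂ = r·X + (1 − r)·M = 0.6200*56 + 0.3800*52 = 34.7200 + 19.7600 ≈ 54.4800
SE_est = 6.1000·√[r(1 − r)] ≈ 2.9609
CI = 54.4800 ± 1.96 * 2.9609 → [48.6767, 60.2833]

[48.68, 60.28]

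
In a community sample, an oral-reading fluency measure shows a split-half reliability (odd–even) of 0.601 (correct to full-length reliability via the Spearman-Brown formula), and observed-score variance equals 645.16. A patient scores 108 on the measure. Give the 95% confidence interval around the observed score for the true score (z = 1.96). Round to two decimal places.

σ = 645.16^(1/2) = 25.40000
Full-length reliability (Spearman-Brown) = 2(0.601)/(1+0.601) ≈ 0.75078
SEM = 25.40000 · √(1 − 0.75078) = 25.40000 · √0.24922 ≈ 25.40000 · 0.49922 ≈ 12.68015
1.96 · SEM ≈ 24.85310
CI = 108 ± 24.85310 → [83.14690, 132.85310]

[83.15, 132.85]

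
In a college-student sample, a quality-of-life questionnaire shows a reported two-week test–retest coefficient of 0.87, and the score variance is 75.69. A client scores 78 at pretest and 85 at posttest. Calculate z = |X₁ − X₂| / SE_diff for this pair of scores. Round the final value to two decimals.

σ = 75.69^(1/2) = 8.70000
SEM = 8.70000*√(1 − 0.87000) ≈ 3.13683
SE_diff = √2 * SEM ≈ 4.43615
z = |78 − 85| / 4.43615 = 7 / 4.43615 ≈ 1.57795

1.58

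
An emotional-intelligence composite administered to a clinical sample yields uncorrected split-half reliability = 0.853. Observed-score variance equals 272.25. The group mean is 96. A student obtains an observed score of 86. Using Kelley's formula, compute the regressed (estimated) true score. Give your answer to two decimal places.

86.79

r_full = 2·0.853 / (1 + 0.853) ≈ 0.9207
Estimated true score = 0.9207·86 + (1 − 0.9207)·96 ≈ 86.7933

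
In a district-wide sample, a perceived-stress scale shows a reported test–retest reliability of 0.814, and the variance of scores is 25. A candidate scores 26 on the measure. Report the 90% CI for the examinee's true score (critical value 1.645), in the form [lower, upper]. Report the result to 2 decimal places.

SD = √25 ≈ 5.000
SEM = 5.000×√(1 − 0.814) ≈ 2.156
1.645 × SEM ≈ 3.547
CI = 26 ± 3.547 → [22.453, 29.547]

[22.45, 29.55]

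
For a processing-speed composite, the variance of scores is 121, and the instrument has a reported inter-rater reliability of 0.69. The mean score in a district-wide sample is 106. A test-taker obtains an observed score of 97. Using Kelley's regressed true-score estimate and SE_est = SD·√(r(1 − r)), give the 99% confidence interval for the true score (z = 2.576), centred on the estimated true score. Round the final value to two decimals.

[86.68, 112.90]

σ = 121^(1/2) = 11.0000
T̂ = r·X + (1 − r)·M = 0.6900×97 + 0.3100×106 = 66.9300 + 32.8600 ≃ 99.7900
SE_est = 11.0000×√(0.6900×0.3100) ≃ 5.0874
CI = 99.7900 ± 2.576 × 5.0874 → [86.6848, 112.8952]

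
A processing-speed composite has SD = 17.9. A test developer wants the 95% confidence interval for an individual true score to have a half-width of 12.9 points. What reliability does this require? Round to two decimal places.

0.86

SEM needed = half-width / z = 12.9/1.96 ≈ 6.5816
Required reliability = 1 − (SEM/SD)² = 1 − 0.1352 ≈ 0.8648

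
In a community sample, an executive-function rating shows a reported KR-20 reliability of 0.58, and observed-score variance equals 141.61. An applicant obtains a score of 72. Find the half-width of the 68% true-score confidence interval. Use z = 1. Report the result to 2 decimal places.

SD = √141.61 ≈ 11.9000
The standard error of measurement is 11.9000·√(1 − 0.5800) ≈ 11.9000·0.6481 ≈ 7.7121.
1 · SEM ≈ 7.7121

7.71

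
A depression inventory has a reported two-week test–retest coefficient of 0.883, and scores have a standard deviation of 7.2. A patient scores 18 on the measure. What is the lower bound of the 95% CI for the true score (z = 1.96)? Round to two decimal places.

The standard error of measurement is 7.200*√(1 − 0.883) ≈ 7.200*0.342 ≈ 2.463.
Margin = 1.96 * 2.463 ≈ 4.827
Lower limit = 18 − 4.827 ≈ 13.173

13.17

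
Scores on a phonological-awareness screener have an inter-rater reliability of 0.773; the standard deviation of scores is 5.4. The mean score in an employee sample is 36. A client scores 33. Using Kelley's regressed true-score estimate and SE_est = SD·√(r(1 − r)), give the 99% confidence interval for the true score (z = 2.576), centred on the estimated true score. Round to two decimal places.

Estimated true score = 0.7730*33 + (1 − 0.7730)*36 ≈ 33.6810
SE_est = SD * √(r(1 − r)) = 5.4000 * √0.1755 ≈ 5.4000 * 0.4189 ≈ 2.2620
99% CI: 33.6810 ± 5.8270 ≈ (27.8540, 39.5080)

[27.85, 39.51]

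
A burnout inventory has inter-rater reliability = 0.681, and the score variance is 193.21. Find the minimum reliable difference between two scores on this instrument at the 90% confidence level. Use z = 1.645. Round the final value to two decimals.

18.26

SD = √193.21 = 13.90000
SEM = 13.90000 × √(1 − 0.68100) = 13.90000 × √0.31900 ≈ 13.90000 × 0.56480 ≈ 7.85073
SE_diff = √2 × SEM ≈ 11.10261
Minimum reliable difference = 1.645 × SE_diff ≈ 1.645 × 11.10261 ≈ 18.26380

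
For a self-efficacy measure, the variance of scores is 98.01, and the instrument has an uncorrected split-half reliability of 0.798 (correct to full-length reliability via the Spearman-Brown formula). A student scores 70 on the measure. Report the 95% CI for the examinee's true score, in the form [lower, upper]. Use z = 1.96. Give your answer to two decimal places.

SD = √98.01 = 9.900
r_full = 2·0.798 / (1 + 0.798) ≈ 0.888
SEM = 9.900 * √(1 − 0.888) = 9.900 * √0.112 ≈ 9.900 * 0.335 ≈ 3.318
Half-width = 1.96*3.318 ≈ 6.504
Interval: (63.496, 76.504)

[63.50, 76.50]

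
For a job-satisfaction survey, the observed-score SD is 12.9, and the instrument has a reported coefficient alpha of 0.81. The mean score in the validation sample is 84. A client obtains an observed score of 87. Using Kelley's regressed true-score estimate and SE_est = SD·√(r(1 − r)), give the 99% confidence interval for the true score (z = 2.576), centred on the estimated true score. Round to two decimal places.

[73.39, 99.47]

Estimated true score = 0.8100×87 + (1 − 0.8100)×84 ≈ 86.4300
SE_est = 12.9000×√(0.8100×0.1900) ≈ 5.0607
CI = 86.4300 ± 2.576 × 5.0607 → [73.3937, 99.4663]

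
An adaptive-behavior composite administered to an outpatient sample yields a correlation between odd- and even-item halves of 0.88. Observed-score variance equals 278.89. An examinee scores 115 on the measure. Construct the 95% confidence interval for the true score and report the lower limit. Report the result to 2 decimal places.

106.73

SD = √278.89 = 16.70000
r_full = 2·0.88 / (1 + 0.88) ≈ 0.93617
SEM = 16.70000 * √(1 − 0.93617) = 16.70000 * √0.06383 ≈ 16.70000 * 0.25265 ≈ 4.21918
Margin = 1.96 * 4.21918 ≈ 8.26960
Lower bound: 115 − 8.26960 = 106.73040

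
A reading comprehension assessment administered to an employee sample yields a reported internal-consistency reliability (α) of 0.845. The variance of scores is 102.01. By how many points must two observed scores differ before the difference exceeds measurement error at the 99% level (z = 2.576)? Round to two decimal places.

14.49

SD = √102.01 ≈ 10.1000
SEM = 10.1000·√(1 − 0.8450) ≈ 3.9764
SE_diff = √2 · SEM ≈ 5.6234
Minimum reliable difference = 2.576 · SE_diff ≈ 2.576 · 5.6234 ≈ 14.4860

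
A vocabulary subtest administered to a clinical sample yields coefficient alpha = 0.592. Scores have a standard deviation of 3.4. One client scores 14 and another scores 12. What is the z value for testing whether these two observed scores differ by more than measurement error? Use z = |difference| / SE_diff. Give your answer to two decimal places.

SEM = 3.4000 · √(1 − 0.5920) = 3.4000 · √0.4080 ≈ 3.4000 · 0.6387 ≈ 2.1717
SE_diff = SEM · √2 ≈ 2.1717 · 1.4142 ≈ 3.0713
z = 2 / 3.0713 ≈ 0.6512

0.65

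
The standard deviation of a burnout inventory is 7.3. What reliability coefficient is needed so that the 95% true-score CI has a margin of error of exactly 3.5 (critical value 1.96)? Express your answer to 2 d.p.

0.94

SEM needed = half-width / z = 3.5/1.96 ≈ 1.7857
Required reliability = 1 − (SEM/SD)² = 1 − 0.0598 ≈ 0.9402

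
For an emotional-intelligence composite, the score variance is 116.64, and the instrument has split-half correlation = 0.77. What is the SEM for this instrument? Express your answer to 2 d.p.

3.89

σ = 116.64^(1/2) = 10.8000
r_full = 2·0.77 / (1 + 0.77) ≈ 0.8701
SEM = 10.8000 * √(1 − 0.8701) = 10.8000 * √0.1299 ≈ 10.8000 * 0.3605 ≈ 3.8931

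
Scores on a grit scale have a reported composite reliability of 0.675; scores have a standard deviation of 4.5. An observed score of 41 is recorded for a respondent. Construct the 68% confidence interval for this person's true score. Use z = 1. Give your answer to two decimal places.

[38.43, 43.57]

SEM = 4.50000 × √(1 − 0.67500) = 4.50000 × √0.32500 ≈ 4.50000 × 0.57009 ≈ 2.56539
Margin = 1 × 2.56539 ≈ 2.56539
68% CI: 41 ± 2.56539 = [38.43461, 43.56539]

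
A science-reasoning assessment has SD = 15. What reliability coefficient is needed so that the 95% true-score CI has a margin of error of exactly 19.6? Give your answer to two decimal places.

0.56

SEM needed = half-width / z = 19.6/1.96 ≈ 10.0000
r = 1 − (10.0000/15)² ≈ 1 − 0.4444 ≈ 0.5556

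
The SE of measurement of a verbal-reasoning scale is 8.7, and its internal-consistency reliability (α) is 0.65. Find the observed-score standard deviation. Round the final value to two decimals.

14.71

SD = SEM / √(1 − r) = 8.7 / √0.350 ≈ 8.7 / 0.592 ≈ 14.706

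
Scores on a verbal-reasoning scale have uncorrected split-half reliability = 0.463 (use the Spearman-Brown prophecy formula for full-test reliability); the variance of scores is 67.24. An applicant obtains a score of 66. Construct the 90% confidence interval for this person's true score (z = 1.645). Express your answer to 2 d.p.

[57.83, 74.17]

SD = √67.24 ≈ 8.2000
Full-length reliability (Spearman-Brown) = 2(0.463)/(1+0.463) ≈ 0.6329
SEM = 8.2000·√(1 − 0.6329) ≈ 4.9680
Margin = 1.645 · 4.9680 ≈ 8.1723
CI = 66 ± 8.1723 → [57.8277, 74.1723]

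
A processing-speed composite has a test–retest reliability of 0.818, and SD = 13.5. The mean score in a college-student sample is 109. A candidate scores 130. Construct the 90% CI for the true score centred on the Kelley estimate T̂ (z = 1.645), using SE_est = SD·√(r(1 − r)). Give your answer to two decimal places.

T̂ = r·X + (1 − r)·M = 0.8180*130 + 0.1820*109 = 106.3400 + 19.8380 ≈ 126.1780
SE_est = SD * √(r(1 − r)) = 13.5000 * √0.1489 ≈ 13.5000 * 0.3858 ≈ 5.2089
CI = 126.1780 ± 1.645 * 5.2089 → [117.6094, 134.7466]

[117.61, 134.75]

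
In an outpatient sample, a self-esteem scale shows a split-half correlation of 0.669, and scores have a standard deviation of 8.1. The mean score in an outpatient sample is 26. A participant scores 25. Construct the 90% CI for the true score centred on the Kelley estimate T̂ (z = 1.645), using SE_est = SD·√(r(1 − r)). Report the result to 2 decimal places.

[19.89, 30.51]

r_full = 2·0.669 / (1 + 0.669) ≃ 0.802
Estimated true score = 0.802*25 + (1 − 0.802)*26 ≃ 25.198
SE_est = 8.100*√(0.802*0.198) ≃ 3.230
CI = 25.198 ± 1.645 * 3.230 → [19.885, 30.511]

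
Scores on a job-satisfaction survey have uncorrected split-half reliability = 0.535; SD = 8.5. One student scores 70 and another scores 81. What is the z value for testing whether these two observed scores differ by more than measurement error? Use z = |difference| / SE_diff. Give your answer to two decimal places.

1.66

Full-length reliability (Spearman-Brown) = 2(0.535)/(1+0.535) ≃ 0.6971
SEM = 8.5000 × √(1 − 0.6971) = 8.5000 × √0.3029 ≃ 8.5000 × 0.5504 ≃ 4.6783
SE_diff = SEM × √2 ≃ 4.6783 × 1.4142 ≃ 6.6162
z = |70 − 81| / 6.6162 = 11 / 6.6162 ≃ 1.6626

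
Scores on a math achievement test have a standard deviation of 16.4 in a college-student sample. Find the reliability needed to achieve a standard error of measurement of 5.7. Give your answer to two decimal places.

0.88

r = 1 − (5.7000/16.4)² ≈ 1 − 0.1208 ≈ 0.8792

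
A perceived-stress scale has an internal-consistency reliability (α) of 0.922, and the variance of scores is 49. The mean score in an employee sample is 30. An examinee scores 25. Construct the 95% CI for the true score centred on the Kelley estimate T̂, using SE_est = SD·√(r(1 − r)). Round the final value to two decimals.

[21.71, 29.07]

SD = √49 ≃ 7.000
T̂ = 0.922(25) + 0.078(30) ≃ 25.390
SE_est = SD × √(r(1 − r)) = 7.000 × √0.072 ≃ 7.000 × 0.268 ≃ 1.877
CI = 25.390 ± 1.96 × 1.877 → [21.711, 29.069]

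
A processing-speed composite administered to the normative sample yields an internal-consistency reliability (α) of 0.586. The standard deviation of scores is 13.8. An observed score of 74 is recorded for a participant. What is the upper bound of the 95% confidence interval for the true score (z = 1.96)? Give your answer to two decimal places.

SEM = 13.800 × √(1 − 0.586) = 13.800 × √0.414 ≈ 13.800 × 0.643 ≈ 8.879
1.96 × SEM ≈ 17.403
Upper limit = 74 + 17.403 ≈ 91.403

91.40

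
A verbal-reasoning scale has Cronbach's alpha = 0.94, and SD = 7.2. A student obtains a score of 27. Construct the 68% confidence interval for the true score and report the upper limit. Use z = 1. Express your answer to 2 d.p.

28.76

SEM = 7.2000 · √(1 − 0.9400) = 7.2000 · √0.0600 ≈ 7.2000 · 0.2449 ≈ 1.7636
Margin = 1 · 1.7636 ≈ 1.7636
Upper limit = 27 + 1.7636 ≈ 28.7636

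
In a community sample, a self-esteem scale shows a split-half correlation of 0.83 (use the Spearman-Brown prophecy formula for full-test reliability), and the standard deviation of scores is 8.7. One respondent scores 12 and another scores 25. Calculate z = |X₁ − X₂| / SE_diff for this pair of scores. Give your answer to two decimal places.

3.47

Spearman-Brown: r = 2(0.83) / (1 + 0.83) = 1.660 / 1.830 ≃ 0.907
SEM = 8.700×√(1 − 0.907) ≃ 2.652
SE_diff = √2 × SEM ≃ 3.750
z = 13 / 3.750 ≃ 3.467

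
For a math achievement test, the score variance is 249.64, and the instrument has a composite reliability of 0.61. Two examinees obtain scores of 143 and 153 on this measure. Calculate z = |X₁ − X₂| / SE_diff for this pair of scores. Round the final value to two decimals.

SD = √249.64 ≈ 15.8000
SEM = 15.8000 × √(1 − 0.6100) = 15.8000 × √0.3900 ≈ 15.8000 × 0.6245 ≈ 9.8671
SE_diff = SEM × √2 ≈ 9.8671 × 1.4142 ≈ 13.9542
z = |143 − 153| / 13.9542 = 10 / 13.9542 ≈ 0.7166

0.72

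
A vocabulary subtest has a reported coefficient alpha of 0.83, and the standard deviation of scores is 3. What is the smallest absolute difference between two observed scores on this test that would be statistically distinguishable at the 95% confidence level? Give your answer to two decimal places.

3.43

SEM = 3.000*√(1 − 0.830) ≈ 1.237
Standard error of the difference = 1.237·√2 ≈ 1.749
Smallest detectable difference = 1.96*1.749 ≈ 3.429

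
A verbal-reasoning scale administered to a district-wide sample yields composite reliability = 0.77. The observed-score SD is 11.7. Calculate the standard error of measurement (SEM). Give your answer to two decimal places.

SEM = 11.7000 × √(1 − 0.7700) = 11.7000 × √0.2300 ≈ 11.7000 × 0.4796 ≈ 5.6111

5.61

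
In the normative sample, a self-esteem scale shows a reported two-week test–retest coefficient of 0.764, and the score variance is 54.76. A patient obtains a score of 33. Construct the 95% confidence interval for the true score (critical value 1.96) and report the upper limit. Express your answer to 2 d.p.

SD = √54.76 ≈ 7.400
SEM = 7.400 × √(1 − 0.764) = 7.400 × √0.236 ≈ 7.400 × 0.486 ≈ 3.595
Half-width = 1.96×3.595 ≈ 7.046
Upper limit = 33 + 7.046 ≈ 40.046

40.05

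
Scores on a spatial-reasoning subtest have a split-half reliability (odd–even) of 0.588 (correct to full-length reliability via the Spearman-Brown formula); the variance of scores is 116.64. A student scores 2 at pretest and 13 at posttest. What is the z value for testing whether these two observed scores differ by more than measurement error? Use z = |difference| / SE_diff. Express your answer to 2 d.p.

1.41

σ = 116.64^(1/2) = 10.80000
Full-length reliability (Spearman-Brown) = 2(0.588)/(1+0.588) ≈ 0.74055
SEM = 10.80000 · √(1 − 0.74055) = 10.80000 · √0.25945 ≈ 10.80000 · 0.50936 ≈ 5.50107
Standard error of the difference = 5.50107·√2 ≈ 7.77969
z = 11 / 7.77969 ≈ 1.41394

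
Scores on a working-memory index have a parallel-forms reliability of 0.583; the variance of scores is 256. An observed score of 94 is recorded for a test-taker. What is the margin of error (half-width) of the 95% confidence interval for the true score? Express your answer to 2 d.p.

20.25

SD = √256 ≈ 16.000
SEM = 16.000·√(1 − 0.583) ≈ 10.332
1.96 · SEM ≈ 20.251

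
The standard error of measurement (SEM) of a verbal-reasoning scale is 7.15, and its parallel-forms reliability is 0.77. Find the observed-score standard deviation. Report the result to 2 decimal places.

14.91

σ = SEM·(1 − r)^(−1/2) ≈ 7.15×2.085 ≈ 14.909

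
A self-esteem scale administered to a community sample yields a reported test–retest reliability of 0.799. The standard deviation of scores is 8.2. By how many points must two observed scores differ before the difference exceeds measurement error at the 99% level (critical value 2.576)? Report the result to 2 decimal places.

13.39

The standard error of measurement is 8.2000*√(1 − 0.7990) ≈ 8.2000*0.4483 ≈ 3.6763.
SE_diff = √2 * SEM ≈ 5.1991
Smallest detectable difference = 2.576*5.1991 ≈ 13.3928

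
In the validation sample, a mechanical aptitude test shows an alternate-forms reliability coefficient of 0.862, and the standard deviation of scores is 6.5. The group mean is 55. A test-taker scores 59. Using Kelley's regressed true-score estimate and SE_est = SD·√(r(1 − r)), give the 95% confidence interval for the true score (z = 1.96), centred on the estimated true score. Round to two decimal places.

[54.05, 62.84]

Estimated true score = 0.862·59 + (1 − 0.862)·55 ≃ 58.448
SE_est = SD · √(r(1 − r)) = 6.500 · √0.119 ≃ 6.500 · 0.345 ≃ 2.242
95% CI: 58.448 ± 4.394 ≃ (54.054, 62.842)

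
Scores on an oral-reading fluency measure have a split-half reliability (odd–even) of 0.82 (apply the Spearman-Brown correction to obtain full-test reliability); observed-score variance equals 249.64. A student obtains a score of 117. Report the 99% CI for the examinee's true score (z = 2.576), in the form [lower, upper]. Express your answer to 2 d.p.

[104.20, 129.80]

SD = √249.64 = 15.800
r_full = 2·0.82 / (1 + 0.82) ≈ 0.901
SEM = 15.800 · √(1 − 0.901) = 15.800 · √0.099 ≈ 15.800 · 0.314 ≈ 4.969
Half-width = 2.576·4.969 ≈ 12.800
99% CI: 117 ± 12.800 = [104.200, 129.800]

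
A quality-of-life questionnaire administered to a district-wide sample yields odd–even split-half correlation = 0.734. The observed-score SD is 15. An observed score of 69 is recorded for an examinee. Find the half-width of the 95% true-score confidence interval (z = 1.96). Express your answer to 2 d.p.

Spearman-Brown: r = 2(0.734) / (1 + 0.734) = 1.46800 / 1.73400 ≈ 0.84660
SEM = 15.00000 * √(1 − 0.84660) = 15.00000 * √0.15340 ≈ 15.00000 * 0.39167 ≈ 5.87500
Half-width = 1.96*5.87500 ≈ 11.51499

11.51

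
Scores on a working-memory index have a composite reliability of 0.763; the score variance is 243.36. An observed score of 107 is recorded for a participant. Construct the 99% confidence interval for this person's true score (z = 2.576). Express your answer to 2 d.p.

[87.44, 126.56]

σ = 243.36^(1/2) = 15.600
SEM = 15.600×√(1 − 0.763) ≃ 7.594
2.576 × SEM ≃ 19.563
99% CI: 107 ± 19.563 = [87.437, 126.563]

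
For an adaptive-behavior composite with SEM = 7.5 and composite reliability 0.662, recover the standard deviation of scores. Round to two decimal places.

12.90

SD = SEM / √(1 − r) = 7.5 / √0.338 ≈ 7.5 / 0.581 ≈ 12.900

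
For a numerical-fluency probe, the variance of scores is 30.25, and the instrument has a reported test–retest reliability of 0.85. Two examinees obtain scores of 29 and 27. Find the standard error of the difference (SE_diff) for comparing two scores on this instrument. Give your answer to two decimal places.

SD = √30.25 = 5.500
SEM = 5.500 · √(1 − 0.850) = 5.500 · √0.150 ≈ 5.500 · 0.387 ≈ 2.130
Standard error of the difference = 2.130·√2 ≈ 3.012

3.01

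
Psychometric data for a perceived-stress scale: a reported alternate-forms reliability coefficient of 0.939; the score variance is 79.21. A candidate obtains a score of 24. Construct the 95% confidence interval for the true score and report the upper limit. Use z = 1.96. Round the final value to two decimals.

SD = √79.21 ≈ 8.9000
SEM = 8.9000 × √(1 − 0.9390) = 8.9000 × √0.0610 ≈ 8.9000 × 0.2470 ≈ 2.1981
Half-width = 1.96×2.1981 ≈ 4.3084
Upper bound: 24 + 4.3084 = 28.3084

28.31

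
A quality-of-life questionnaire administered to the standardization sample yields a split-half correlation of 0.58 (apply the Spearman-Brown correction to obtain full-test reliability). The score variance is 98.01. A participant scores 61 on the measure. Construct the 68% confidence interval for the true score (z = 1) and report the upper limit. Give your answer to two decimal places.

66.10

σ = 98.01^(1/2) = 9.90000
Full-length reliability (Spearman-Brown) = 2(0.58)/(1+0.58) ≈ 0.73418
The standard error of measurement is 9.90000*√(1 − 0.73418) ≈ 9.90000*0.51558 ≈ 5.10424.
Margin = 1 * 5.10424 ≈ 5.10424
Upper bound: 61 + 5.10424 = 66.10424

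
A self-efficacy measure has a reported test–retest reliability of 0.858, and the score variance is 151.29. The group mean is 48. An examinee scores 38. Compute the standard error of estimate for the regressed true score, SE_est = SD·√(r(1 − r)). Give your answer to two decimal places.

4.29

SD = √151.29 ≈ 12.300
SE_est = SD * √(r(1 − r)) = 12.300 * √0.122 ≈ 12.300 * 0.349 ≈ 4.293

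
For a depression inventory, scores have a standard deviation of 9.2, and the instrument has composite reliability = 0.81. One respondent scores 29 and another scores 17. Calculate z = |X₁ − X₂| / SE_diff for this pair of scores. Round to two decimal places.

SEM = 9.2000 × √(1 − 0.8100) = 9.2000 × √0.1900 ≈ 9.2000 × 0.4359 ≈ 4.0102
Standard error of the difference = 4.0102·√2 ≈ 5.6713
z = |29 − 17| / 5.6713 = 12 / 5.6713 ≈ 2.1159

2.12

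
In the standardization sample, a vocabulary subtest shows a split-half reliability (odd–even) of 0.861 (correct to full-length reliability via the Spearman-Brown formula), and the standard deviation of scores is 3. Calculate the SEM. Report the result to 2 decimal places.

Full-length reliability (Spearman-Brown) = 2(0.861)/(1+0.861) ≈ 0.9253
The standard error of measurement is 3.0000×√(1 − 0.9253) ≈ 3.0000×0.2733 ≈ 0.8199.

0.82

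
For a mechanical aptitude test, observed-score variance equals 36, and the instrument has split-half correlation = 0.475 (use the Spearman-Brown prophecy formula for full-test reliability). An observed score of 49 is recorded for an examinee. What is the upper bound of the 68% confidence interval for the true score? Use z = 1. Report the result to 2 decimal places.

52.58

SD = √36 ≃ 6.000
r_full = 2·0.475 / (1 + 0.475) ≃ 0.644
SEM = 6.000 · √(1 − 0.644) = 6.000 · √0.356 ≃ 6.000 · 0.597 ≃ 3.580
1 · SEM ≃ 3.580
Upper bound: 49 + 3.580 = 52.580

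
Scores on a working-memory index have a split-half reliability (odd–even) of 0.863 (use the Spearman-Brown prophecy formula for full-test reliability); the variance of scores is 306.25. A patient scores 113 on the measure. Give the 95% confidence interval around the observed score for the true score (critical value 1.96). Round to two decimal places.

[103.70, 122.30]

σ = 306.25^(1/2) = 17.5000
Spearman-Brown: r = 2(0.863) / (1 + 0.863) = 1.7260 / 1.8630 ≈ 0.9265
SEM = 17.5000 · √(1 − 0.9265) = 17.5000 · √0.0735 ≈ 17.5000 · 0.2712 ≈ 4.7456
Margin = 1.96 · 4.7456 ≈ 9.3014
95% CI: 113 ± 9.3014 = [103.6986, 122.3014]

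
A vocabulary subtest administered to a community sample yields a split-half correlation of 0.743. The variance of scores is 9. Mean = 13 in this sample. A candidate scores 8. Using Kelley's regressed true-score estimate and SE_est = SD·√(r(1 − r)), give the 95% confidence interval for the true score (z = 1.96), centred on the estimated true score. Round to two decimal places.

SD = √9 ≈ 3.00000
Full-length reliability (Spearman-Brown) = 2(0.743)/(1+0.743) ≈ 0.85255
T̂ = 0.85255(8) + 0.14745(13) ≈ 8.73723
SE_est = SD * √(r(1 − r)) = 3.00000 * √0.12571 ≈ 3.00000 * 0.35455 ≈ 1.06365
CI = 8.73723 ± 1.96 * 1.06365 → [6.65248, 10.82199]

[6.65, 10.82]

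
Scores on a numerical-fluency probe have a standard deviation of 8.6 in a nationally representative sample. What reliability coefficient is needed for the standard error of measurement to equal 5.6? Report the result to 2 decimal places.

Required reliability = 1 − (SEM/SD)² = 1 − 0.424 ≈ 0.576

0.58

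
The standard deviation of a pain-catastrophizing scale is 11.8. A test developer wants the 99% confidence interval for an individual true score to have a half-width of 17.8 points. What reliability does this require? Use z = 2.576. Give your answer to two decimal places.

SEM needed = half-width / z = 17.8/2.576 ≈ 6.910
r = 1 − (6.910/11.8)² ≈ 1 − 0.343 ≈ 0.657

0.66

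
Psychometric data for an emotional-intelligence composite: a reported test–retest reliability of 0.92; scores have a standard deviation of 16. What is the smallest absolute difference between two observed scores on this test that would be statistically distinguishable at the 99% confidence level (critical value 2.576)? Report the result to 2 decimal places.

SEM = 16.0000 * √(1 − 0.9200) = 16.0000 * √0.0800 ≈ 16.0000 * 0.2828 ≈ 4.5255
Standard error of the difference = 4.5255·√2 ≈ 6.4000
Minimum reliable difference = 2.576 * SE_diff ≈ 2.576 * 6.4000 ≈ 16.4864

16.49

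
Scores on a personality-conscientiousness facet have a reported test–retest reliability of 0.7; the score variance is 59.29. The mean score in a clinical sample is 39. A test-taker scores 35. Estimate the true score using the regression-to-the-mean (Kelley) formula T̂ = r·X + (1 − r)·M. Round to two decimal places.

T̂ = 0.700(35) + 0.300(39) ≈ 36.200

36.20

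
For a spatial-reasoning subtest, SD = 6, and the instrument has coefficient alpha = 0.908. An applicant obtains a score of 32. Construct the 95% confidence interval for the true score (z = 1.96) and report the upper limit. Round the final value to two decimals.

35.57

SEM = 6.0000×√(1 − 0.9080) ≈ 1.8199
Half-width = 1.96×1.8199 ≈ 3.5670
Upper limit = 32 + 3.5670 ≈ 35.5670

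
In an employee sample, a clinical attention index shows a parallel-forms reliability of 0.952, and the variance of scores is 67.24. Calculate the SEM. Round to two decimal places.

1.80

SD = √67.24 = 8.200
SEM = 8.200*√(1 − 0.952) ≈ 1.797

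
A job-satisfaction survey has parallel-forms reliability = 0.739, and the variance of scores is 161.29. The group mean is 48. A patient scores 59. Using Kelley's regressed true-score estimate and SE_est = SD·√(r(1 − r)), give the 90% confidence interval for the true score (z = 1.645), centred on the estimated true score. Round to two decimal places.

[46.95, 65.30]

SD = √161.29 ≈ 12.700
T̂ = 0.739(59) + 0.261(48) ≈ 56.129
SE_est = SD * √(r(1 − r)) = 12.700 * √0.193 ≈ 12.700 * 0.439 ≈ 5.578
90% CI: 56.129 ± 9.175 ≈ (46.954, 65.304)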